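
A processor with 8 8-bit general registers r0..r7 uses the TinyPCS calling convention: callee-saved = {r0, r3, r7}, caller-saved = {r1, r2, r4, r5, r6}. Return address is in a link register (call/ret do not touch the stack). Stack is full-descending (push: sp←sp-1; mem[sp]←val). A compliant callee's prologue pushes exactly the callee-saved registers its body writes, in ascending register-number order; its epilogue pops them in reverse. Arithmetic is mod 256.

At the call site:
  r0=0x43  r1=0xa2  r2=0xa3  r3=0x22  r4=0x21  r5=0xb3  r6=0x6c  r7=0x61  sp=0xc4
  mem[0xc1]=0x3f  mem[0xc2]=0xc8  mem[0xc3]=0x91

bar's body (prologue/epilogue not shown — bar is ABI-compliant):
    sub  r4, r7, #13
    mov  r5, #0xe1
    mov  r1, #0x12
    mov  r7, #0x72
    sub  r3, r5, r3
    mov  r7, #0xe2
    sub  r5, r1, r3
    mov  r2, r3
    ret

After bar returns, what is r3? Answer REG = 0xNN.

prologue: push r3 -> mem[0xc3]=0x22, sp=0xc3
prologue: push r7 -> mem[0xc2]=0x61, sp=0xc2
body[0] sub  r4, r7, #13 -> r4=0x54
body[1] mov  r5, #0xe1 -> r5=0xe1
body[2] mov  r1, #0x12 -> r1=0x12
body[3] mov  r7, #0x72 -> r7=0x72
body[4] sub  r3, r5, r3 -> r3=0xbf
body[5] mov  r7, #0xe2 -> r7=0xe2
body[6] sub  r5, r1, r3 -> r5=0x53
body[7] mov  r2, r3 -> r2=0xbf
epilogue: pop r7=0x61, sp=0xc3
epilogue: pop r3=0x22, sp=0xc4
r3 is callee-saved -> restored

REG = 0x22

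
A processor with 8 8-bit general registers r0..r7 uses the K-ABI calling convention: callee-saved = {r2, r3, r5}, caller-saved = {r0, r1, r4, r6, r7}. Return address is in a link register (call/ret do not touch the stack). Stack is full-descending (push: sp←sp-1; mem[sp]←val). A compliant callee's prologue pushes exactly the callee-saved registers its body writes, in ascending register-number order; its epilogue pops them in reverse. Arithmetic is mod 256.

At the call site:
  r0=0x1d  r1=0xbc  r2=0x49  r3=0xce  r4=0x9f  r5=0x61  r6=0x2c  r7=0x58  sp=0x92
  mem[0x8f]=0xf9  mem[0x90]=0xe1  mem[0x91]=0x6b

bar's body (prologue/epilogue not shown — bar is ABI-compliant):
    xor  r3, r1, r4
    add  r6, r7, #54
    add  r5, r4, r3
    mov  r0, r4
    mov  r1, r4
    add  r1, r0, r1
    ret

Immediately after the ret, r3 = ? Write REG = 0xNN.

prologue: push r3 → mem[0x91]=0xce, sp=0x91
prologue: push r5 → mem[0x90]=0x61, sp=0x90
body[0] xor  r3, r1, r4 → r3=0x23
body[1] add  r6, r7, #54 → r6=0x8e
body[2] add  r5, r4, r3 → r5=0xc2
body[3] mov  r0, r4 → r0=0x9f
body[4] mov  r1, r4 → r1=0x9f
body[5] add  r1, r0, r1 → r1=0x3e
epilogue: pop r5=0x61, sp=0x91
epilogue: pop r3=0xce, sp=0x92
r3 is callee-saved → restored

REG = 0xce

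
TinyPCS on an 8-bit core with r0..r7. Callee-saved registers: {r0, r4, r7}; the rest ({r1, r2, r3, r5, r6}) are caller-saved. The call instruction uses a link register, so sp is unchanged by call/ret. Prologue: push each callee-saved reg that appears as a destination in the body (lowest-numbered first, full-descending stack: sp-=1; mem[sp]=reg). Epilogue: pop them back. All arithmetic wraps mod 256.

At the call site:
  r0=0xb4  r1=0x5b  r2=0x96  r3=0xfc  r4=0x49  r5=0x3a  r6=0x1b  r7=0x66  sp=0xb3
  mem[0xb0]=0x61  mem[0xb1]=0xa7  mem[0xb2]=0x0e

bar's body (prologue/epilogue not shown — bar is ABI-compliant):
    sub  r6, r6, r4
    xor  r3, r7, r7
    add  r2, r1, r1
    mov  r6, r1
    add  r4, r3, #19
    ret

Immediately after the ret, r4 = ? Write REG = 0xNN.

REG = 0x49

prologue: push r4 -> mem[0xb2]=0x49, sp=0xb2
body[0] sub  r6, r6, r4 -> r6=0xd2
body[1] xor  r3, r7, r7 -> r3=0x00
body[2] add  r2, r1, r1 -> r2=0xb6
body[3] mov  r6, r1 -> r6=0x5b
body[4] add  r4, r3, #19 -> r4=0x13
epilogue: pop r4=0x49, sp=0xb3
r4 is callee-saved -> restored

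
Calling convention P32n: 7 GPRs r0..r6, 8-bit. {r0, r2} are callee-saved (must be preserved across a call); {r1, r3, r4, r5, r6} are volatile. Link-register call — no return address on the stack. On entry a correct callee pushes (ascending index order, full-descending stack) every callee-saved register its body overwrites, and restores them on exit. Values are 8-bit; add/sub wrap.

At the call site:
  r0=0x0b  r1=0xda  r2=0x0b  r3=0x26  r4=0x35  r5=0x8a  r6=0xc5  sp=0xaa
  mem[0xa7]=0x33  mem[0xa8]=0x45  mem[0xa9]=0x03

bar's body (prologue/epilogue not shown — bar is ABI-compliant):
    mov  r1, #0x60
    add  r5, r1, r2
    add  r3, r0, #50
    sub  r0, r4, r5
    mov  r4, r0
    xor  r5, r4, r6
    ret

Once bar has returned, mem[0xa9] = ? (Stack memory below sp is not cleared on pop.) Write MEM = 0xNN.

MEM = 0x0b

prologue: push r0 -> mem[0xa9]=0x0b, sp=0xa9
body[0] mov  r1, #0x60 -> r1=0x60
body[1] add  r5, r1, r2 -> r5=0x6b
body[2] add  r3, r0, #50 -> r3=0x3d
body[3] sub  r0, r4, r5 -> r0=0xca
body[4] mov  r4, r0 -> r4=0xca
body[5] xor  r5, r4, r6 -> r5=0x0f
epilogue: pop r0=0x0b, sp=0xaa
prologue pushed ['r0'] at ['0xa9']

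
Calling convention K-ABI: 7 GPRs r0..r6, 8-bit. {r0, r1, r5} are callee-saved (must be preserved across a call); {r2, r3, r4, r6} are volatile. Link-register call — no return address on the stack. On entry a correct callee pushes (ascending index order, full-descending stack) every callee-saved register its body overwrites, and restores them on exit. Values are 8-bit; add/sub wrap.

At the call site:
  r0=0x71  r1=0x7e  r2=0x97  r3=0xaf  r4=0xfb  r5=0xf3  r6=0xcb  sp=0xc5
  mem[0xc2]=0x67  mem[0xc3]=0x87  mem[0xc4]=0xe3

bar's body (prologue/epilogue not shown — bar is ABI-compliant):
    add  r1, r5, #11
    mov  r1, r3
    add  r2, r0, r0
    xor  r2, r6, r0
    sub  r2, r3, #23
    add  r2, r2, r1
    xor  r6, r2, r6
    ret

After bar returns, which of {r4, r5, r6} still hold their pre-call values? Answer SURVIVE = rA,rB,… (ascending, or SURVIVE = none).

SURVIVE = r4,r5

prologue: push r1 -> mem[0xc4]=0x7e, sp=0xc4
body[0] add  r1, r5, #11 -> r1=0xfe
body[1] mov  r1, r3 -> r1=0xaf
body[2] add  r2, r0, r0 -> r2=0xe2
body[3] xor  r2, r6, r0 -> r2=0xba
body[4] sub  r2, r3, #23 -> r2=0x98
body[5] add  r2, r2, r1 -> r2=0x47
body[6] xor  r6, r2, r6 -> r6=0x8c
epilogue: pop r1=0x7e, sp=0xc5
r4: caller-saved, written=False
r5: callee-saved, written=False
r6: caller-saved, written=True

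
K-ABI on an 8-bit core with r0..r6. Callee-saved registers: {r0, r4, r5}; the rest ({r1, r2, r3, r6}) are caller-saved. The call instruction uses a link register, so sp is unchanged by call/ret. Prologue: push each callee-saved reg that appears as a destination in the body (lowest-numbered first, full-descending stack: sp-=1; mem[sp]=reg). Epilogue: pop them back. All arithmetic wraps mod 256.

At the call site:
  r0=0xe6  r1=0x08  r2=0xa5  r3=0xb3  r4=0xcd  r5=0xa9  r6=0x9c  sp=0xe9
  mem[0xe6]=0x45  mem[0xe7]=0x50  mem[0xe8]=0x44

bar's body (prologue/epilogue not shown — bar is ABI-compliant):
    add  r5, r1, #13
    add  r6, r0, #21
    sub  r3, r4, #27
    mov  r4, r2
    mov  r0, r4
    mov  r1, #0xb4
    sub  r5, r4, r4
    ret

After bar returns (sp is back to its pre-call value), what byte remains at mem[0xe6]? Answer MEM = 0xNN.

MEM = 0xa9

prologue: push r0 -> mem[0xe8]=0xe6, sp=0xe8
prologue: push r4 -> mem[0xe7]=0xcd, sp=0xe7
prologue: push r5 -> mem[0xe6]=0xa9, sp=0xe6
body[0] add  r5, r1, #13 -> r5=0x15
body[1] add  r6, r0, #21 -> r6=0xfb
body[2] sub  r3, r4, #27 -> r3=0xb2
body[3] mov  r4, r2 -> r4=0xa5
body[4] mov  r0, r4 -> r0=0xa5
body[5] mov  r1, #0xb4 -> r1=0xb4
body[6] sub  r5, r4, r4 -> r5=0x00
epilogue: pop r5=0xa9, sp=0xe7
epilogue: pop r4=0xcd, sp=0xe8
epilogue: pop r0=0xe6, sp=0xe9
prologue pushed ['r0', 'r4', 'r5'] at ['0xe8', '0xe7', '0xe6']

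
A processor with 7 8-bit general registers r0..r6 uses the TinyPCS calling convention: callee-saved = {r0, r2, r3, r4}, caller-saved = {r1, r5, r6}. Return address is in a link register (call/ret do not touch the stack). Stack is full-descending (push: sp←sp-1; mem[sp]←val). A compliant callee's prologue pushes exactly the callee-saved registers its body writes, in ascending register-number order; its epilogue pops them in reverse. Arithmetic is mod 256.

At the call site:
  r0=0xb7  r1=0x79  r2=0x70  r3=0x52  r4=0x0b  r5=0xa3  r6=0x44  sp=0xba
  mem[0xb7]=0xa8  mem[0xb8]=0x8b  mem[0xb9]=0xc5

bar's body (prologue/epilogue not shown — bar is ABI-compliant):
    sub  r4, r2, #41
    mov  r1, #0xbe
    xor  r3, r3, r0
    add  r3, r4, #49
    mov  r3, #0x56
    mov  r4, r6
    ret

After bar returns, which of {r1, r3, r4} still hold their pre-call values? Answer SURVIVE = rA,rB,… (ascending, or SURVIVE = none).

prologue: push r3 -> mem[0xb9]=0x52, sp=0xb9
prologue: push r4 -> mem[0xb8]=0x0b, sp=0xb8
body[0] sub  r4, r2, #41 -> r4=0x47
body[1] mov  r1, #0xbe -> r1=0xbe
body[2] xor  r3, r3, r0 -> r3=0xe5
body[3] add  r3, r4, #49 -> r3=0x78
body[4] mov  r3, #0x56 -> r3=0x56
body[5] mov  r4, r6 -> r4=0x44
epilogue: pop r4=0x0b, sp=0xb9
epilogue: pop r3=0x52, sp=0xba
r1: caller-saved, written=True
r3: callee-saved, written=True
r4: callee-saved, written=True

SURVIVE = r3,r4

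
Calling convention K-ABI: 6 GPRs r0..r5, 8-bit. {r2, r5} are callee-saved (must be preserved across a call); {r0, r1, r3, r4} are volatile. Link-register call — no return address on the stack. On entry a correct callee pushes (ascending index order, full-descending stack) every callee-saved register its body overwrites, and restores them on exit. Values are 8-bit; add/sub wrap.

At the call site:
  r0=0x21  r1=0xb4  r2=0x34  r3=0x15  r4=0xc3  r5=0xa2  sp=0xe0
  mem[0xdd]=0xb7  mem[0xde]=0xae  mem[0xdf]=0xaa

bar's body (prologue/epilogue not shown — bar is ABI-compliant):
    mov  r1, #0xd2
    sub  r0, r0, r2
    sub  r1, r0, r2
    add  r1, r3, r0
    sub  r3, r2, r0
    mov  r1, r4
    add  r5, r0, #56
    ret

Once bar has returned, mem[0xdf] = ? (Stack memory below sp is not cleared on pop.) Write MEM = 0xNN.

MEM = 0xa2

prologue: push r5 → mem[0xdf]=0xa2, sp=0xdf
body[0] mov  r1, #0xd2 → r1=0xd2
body[1] sub  r0, r0, r2 → r0=0xed
body[2] sub  r1, r0, r2 → r1=0xb9
body[3] add  r1, r3, r0 → r1=0x02
body[4] sub  r3, r2, r0 → r3=0x47
body[5] mov  r1, r4 → r1=0xc3
body[6] add  r5, r0, #56 → r5=0x25
epilogue: pop r5=0xa2, sp=0xe0
prologue pushed ['r5'] at ['0xdf']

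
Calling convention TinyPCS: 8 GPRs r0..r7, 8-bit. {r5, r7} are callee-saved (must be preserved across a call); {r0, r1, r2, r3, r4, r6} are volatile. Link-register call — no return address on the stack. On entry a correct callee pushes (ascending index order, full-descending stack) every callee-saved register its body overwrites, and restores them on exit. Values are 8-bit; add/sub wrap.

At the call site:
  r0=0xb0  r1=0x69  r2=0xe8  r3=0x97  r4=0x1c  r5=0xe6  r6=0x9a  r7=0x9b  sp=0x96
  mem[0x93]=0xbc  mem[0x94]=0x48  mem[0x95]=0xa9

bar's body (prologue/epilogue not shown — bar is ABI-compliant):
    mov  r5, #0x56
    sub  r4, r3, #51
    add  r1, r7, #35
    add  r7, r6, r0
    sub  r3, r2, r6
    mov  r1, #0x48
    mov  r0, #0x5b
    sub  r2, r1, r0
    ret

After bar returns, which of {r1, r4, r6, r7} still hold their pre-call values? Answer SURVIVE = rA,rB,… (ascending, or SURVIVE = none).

prologue: push r5 → mem[0x95]=0xe6, sp=0x95
prologue: push r7 → mem[0x94]=0x9b, sp=0x94
body[0] mov  r5, #0x56 → r5=0x56
body[1] sub  r4, r3, #51 → r4=0x64
body[2] add  r1, r7, #35 → r1=0xbe
body[3] add  r7, r6, r0 → r7=0x4a
body[4] sub  r3, r2, r6 → r3=0x4e
body[5] mov  r1, #0x48 → r1=0x48
body[6] mov  r0, #0x5b → r0=0x5b
body[7] sub  r2, r1, r0 → r2=0xed
epilogue: pop r7=0x9b, sp=0x95
epilogue: pop r5=0xe6, sp=0x96
r1: caller-saved, written=True
r4: caller-saved, written=True
r6: caller-saved, written=False
r7: callee-saved, written=True

SURVIVE = r6,r7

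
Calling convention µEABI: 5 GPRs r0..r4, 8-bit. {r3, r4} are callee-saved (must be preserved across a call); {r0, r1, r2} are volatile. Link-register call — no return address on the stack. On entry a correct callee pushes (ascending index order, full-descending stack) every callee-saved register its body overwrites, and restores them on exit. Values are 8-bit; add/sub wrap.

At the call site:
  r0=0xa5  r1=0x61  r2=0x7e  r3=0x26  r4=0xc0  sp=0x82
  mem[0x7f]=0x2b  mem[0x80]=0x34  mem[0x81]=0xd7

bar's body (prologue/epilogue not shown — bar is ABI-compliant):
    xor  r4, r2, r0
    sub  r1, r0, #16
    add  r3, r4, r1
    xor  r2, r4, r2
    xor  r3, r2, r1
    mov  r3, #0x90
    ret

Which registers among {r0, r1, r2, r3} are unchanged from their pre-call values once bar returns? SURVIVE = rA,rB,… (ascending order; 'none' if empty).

prologue: push r3 -> mem[0x81]=0x26, sp=0x81
prologue: push r4 -> mem[0x80]=0xc0, sp=0x80
body[0] xor  r4, r2, r0 -> r4=0xdb
body[1] sub  r1, r0, #16 -> r1=0x95
body[2] add  r3, r4, r1 -> r3=0x70
body[3] xor  r2, r4, r2 -> r2=0xa5
body[4] xor  r3, r2, r1 -> r3=0x30
body[5] mov  r3, #0x90 -> r3=0x90
epilogue: pop r4=0xc0, sp=0x81
epilogue: pop r3=0x26, sp=0x82
r0: caller-saved, written=False
r1: caller-saved, written=True
r2: caller-saved, written=True
r3: callee-saved, written=True

SURVIVE = r0,r3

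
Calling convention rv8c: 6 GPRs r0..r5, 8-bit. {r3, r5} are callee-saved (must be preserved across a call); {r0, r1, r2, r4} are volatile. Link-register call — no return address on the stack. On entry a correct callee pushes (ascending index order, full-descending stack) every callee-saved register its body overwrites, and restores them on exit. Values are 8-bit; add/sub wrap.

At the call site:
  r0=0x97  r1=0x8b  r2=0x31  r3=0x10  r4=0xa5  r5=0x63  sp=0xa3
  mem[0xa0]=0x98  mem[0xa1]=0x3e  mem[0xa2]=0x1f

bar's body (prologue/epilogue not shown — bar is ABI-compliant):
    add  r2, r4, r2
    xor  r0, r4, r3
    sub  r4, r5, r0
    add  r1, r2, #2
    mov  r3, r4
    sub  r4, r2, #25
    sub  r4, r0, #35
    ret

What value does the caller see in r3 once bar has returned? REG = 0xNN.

REG = 0x10

prologue: push r3 → mem[0xa2]=0x10, sp=0xa2
body[0] add  r2, r4, r2 → r2=0xd6
body[1] xor  r0, r4, r3 → r0=0xb5
body[2] sub  r4, r5, r0 → r4=0xae
body[3] add  r1, r2, #2 → r1=0xd8
body[4] mov  r3, r4 → r3=0xae
body[5] sub  r4, r2, #25 → r4=0xbd
body[6] sub  r4, r0, #35 → r4=0x92
epilogue: pop r3=0x10, sp=0xa3
r3 is callee-saved → restored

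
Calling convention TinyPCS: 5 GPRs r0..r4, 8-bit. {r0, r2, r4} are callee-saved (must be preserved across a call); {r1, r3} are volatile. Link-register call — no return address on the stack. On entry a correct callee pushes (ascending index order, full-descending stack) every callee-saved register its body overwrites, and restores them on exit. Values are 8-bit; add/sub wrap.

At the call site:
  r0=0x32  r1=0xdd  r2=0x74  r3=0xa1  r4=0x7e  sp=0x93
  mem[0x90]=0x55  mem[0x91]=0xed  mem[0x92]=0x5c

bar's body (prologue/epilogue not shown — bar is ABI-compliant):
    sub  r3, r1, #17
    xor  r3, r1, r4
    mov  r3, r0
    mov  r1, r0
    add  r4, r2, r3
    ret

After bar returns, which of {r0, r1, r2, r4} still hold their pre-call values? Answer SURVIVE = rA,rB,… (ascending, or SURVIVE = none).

prologue: push r4 → mem[0x92]=0x7e, sp=0x92
body[0] sub  r3, r1, #17 → r3=0xcc
body[1] xor  r3, r1, r4 → r3=0xa3
body[2] mov  r3, r0 → r3=0x32
body[3] mov  r1, r0 → r1=0x32
body[4] add  r4, r2, r3 → r4=0xa6
epilogue: pop r4=0x7e, sp=0x93
r0: callee-saved, written=False
r1: caller-saved, written=True
r2: callee-saved, written=False
r4: callee-saved, written=True

SURVIVE = r0,r2,r4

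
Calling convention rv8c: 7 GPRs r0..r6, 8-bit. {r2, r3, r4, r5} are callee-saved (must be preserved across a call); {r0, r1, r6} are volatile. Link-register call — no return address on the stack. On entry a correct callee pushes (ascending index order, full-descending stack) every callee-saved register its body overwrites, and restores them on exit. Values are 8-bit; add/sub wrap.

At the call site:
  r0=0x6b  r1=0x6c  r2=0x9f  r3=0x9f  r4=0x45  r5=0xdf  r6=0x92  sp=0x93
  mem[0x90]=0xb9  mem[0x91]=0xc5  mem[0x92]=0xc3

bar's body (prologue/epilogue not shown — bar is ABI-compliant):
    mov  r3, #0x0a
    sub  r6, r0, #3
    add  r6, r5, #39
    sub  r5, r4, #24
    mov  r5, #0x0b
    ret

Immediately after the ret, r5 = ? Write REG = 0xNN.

prologue: push r3 → mem[0x92]=0x9f, sp=0x92
prologue: push r5 → mem[0x91]=0xdf, sp=0x91
body[0] mov  r3, #0x0a → r3=0x0a
body[1] sub  r6, r0, #3 → r6=0x68
body[2] add  r6, r5, #39 → r6=0x06
body[3] sub  r5, r4, #24 → r5=0x2d
body[4] mov  r5, #0x0b → r5=0x0b
epilogue: pop r5=0xdf, sp=0x92
epilogue: pop r3=0x9f, sp=0x93
r5 is callee-saved → restored

REG = 0xdf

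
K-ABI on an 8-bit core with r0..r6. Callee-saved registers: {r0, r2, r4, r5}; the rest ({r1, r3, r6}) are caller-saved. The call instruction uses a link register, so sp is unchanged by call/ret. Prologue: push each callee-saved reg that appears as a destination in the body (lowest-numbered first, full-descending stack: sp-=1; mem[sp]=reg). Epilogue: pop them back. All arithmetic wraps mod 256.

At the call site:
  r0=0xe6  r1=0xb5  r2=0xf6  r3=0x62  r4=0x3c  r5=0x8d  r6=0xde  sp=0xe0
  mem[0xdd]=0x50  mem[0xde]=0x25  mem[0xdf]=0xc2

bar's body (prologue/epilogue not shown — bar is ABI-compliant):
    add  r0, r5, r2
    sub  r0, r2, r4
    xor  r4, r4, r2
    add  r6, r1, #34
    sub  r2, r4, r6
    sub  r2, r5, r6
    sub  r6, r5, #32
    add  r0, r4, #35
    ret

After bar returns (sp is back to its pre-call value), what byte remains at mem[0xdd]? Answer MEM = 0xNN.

MEM = 0x3c

prologue: push r0 -> mem[0xdf]=0xe6, sp=0xdf
prologue: push r2 -> mem[0xde]=0xf6, sp=0xde
prologue: push r4 -> mem[0xdd]=0x3c, sp=0xdd
body[0] add  r0, r5, r2 -> r0=0x83
body[1] sub  r0, r2, r4 -> r0=0xba
body[2] xor  r4, r4, r2 -> r4=0xca
body[3] add  r6, r1, #34 -> r6=0xd7
body[4] sub  r2, r4, r6 -> r2=0xf3
body[5] sub  r2, r5, r6 -> r2=0xb6
body[6] sub  r6, r5, #32 -> r6=0x6d
body[7] add  r0, r4, #35 -> r0=0xed
epilogue: pop r4=0x3c, sp=0xde
epilogue: pop r2=0xf6, sp=0xdf
epilogue: pop r0=0xe6, sp=0xe0
prologue pushed ['r0', 'r2', 'r4'] at ['0xdf', '0xde', '0xdd']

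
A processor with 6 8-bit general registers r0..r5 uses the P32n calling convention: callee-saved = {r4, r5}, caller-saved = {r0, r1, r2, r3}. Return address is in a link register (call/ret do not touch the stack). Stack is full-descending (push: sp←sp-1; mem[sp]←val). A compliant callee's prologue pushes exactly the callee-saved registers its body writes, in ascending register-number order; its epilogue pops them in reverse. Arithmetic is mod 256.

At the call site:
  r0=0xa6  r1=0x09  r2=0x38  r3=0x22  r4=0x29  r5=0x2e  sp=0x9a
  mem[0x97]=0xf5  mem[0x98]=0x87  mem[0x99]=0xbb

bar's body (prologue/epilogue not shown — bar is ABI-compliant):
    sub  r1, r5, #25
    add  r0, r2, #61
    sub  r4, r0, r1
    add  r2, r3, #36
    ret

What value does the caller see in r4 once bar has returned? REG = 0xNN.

REG = 0x29

prologue: push r4 → mem[0x99]=0x29, sp=0x99
body[0] sub  r1, r5, #25 → r1=0x15
body[1] add  r0, r2, #61 → r0=0x75
body[2] sub  r4, r0, r1 → r4=0x60
body[3] add  r2, r3, #36 → r2=0x46
epilogue: pop r4=0x29, sp=0x9a
r4 is callee-saved → restored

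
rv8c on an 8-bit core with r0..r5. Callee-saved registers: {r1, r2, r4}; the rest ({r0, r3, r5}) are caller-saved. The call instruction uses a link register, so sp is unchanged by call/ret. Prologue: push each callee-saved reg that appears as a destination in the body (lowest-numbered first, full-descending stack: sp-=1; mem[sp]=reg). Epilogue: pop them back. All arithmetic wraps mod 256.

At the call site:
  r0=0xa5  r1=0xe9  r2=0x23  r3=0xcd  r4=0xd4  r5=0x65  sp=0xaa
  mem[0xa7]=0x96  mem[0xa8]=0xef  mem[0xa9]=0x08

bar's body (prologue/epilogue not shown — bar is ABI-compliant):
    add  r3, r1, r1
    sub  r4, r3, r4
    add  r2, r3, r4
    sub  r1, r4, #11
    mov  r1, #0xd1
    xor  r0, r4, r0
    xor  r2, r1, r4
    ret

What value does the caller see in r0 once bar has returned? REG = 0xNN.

prologue: push r1 -> mem[0xa9]=0xe9, sp=0xa9
prologue: push r2 -> mem[0xa8]=0x23, sp=0xa8
prologue: push r4 -> mem[0xa7]=0xd4, sp=0xa7
body[0] add  r3, r1, r1 -> r3=0xd2
body[1] sub  r4, r3, r4 -> r4=0xfe
body[2] add  r2, r3, r4 -> r2=0xd0
body[3] sub  r1, r4, #11 -> r1=0xf3
body[4] mov  r1, #0xd1 -> r1=0xd1
body[5] xor  r0, r4, r0 -> r0=0x5b
body[6] xor  r2, r1, r4 -> r2=0x2f
epilogue: pop r4=0xd4, sp=0xa8
epilogue: pop r2=0x23, sp=0xa9
epilogue: pop r1=0xe9, sp=0xaa
r0 is caller-saved -> body value

REG = 0x5b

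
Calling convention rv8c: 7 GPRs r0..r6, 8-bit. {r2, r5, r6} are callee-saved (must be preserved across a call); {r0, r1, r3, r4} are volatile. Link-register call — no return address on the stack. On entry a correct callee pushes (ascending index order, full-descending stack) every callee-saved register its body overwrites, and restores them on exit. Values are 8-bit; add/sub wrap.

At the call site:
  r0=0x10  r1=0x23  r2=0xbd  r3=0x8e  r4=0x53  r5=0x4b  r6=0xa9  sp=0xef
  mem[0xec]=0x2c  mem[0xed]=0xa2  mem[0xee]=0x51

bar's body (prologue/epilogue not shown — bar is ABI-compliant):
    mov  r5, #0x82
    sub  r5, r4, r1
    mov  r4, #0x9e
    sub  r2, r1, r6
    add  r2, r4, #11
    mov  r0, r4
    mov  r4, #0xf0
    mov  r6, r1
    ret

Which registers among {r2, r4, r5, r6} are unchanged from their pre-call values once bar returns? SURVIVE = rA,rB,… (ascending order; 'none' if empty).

SURVIVE = r2,r5,r6

prologue: push r2 -> mem[0xee]=0xbd, sp=0xee
prologue: push r5 -> mem[0xed]=0x4b, sp=0xed
prologue: push r6 -> mem[0xec]=0xa9, sp=0xec
body[0] mov  r5, #0x82 -> r5=0x82
body[1] sub  r5, r4, r1 -> r5=0x30
body[2] mov  r4, #0x9e -> r4=0x9e
body[3] sub  r2, r1, r6 -> r2=0x7a
body[4] add  r2, r4, #11 -> r2=0xa9
body[5] mov  r0, r4 -> r0=0x9e
body[6] mov  r4, #0xf0 -> r4=0xf0
body[7] mov  r6, r1 -> r6=0x23
epilogue: pop r6=0xa9, sp=0xed
epilogue: pop r5=0x4b, sp=0xee
epilogue: pop r2=0xbd, sp=0xef
r2: callee-saved, written=True
r4: caller-saved, written=True
r5: callee-saved, written=True
r6: callee-saved, written=True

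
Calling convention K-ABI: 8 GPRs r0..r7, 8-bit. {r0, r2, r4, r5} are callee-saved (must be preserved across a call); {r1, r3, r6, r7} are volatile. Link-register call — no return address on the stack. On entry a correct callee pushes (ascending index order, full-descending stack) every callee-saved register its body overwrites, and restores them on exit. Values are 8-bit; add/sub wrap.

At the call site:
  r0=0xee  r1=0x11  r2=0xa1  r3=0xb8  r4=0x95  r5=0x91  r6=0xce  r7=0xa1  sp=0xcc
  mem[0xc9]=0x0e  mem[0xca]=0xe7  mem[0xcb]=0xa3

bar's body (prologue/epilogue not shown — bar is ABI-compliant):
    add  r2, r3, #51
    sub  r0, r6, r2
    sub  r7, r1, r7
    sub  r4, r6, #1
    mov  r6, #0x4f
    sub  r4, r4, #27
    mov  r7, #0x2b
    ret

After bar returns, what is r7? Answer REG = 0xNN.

prologue: push r0 → mem[0xcb]=0xee, sp=0xcb
prologue: push r2 → mem[0xca]=0xa1, sp=0xca
prologue: push r4 → mem[0xc9]=0x95, sp=0xc9
body[0] add  r2, r3, #51 → r2=0xeb
body[1] sub  r0, r6, r2 → r0=0xe3
body[2] sub  r7, r1, r7 → r7=0x70
body[3] sub  r4, r6, #1 → r4=0xcd
body[4] mov  r6, #0x4f → r6=0x4f
body[5] sub  r4, r4, #27 → r4=0xb2
body[6] mov  r7, #0x2b → r7=0x2b
epilogue: pop r4=0x95, sp=0xca
epilogue: pop r2=0xa1, sp=0xcb
epilogue: pop r0=0xee, sp=0xcc
r7 is caller-saved → body value

REG = 0x2b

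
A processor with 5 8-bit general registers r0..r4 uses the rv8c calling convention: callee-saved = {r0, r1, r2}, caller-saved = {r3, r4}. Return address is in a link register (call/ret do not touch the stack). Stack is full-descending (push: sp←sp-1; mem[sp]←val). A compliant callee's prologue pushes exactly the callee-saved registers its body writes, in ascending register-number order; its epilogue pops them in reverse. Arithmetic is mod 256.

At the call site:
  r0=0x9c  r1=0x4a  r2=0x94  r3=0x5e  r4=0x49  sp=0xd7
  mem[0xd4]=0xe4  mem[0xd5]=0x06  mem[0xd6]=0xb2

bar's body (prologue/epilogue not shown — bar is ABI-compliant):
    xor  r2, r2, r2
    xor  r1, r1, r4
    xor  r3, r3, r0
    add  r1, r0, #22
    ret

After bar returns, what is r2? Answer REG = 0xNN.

prologue: push r1 -> mem[0xd6]=0x4a, sp=0xd6
prologue: push r2 -> mem[0xd5]=0x94, sp=0xd5
body[0] xor  r2, r2, r2 -> r2=0x00
body[1] xor  r1, r1, r4 -> r1=0x03
body[2] xor  r3, r3, r0 -> r3=0xc2
body[3] add  r1, r0, #22 -> r1=0xb2
epilogue: pop r2=0x94, sp=0xd6
epilogue: pop r1=0x4a, sp=0xd7
r2 is callee-saved -> restored

REG = 0x94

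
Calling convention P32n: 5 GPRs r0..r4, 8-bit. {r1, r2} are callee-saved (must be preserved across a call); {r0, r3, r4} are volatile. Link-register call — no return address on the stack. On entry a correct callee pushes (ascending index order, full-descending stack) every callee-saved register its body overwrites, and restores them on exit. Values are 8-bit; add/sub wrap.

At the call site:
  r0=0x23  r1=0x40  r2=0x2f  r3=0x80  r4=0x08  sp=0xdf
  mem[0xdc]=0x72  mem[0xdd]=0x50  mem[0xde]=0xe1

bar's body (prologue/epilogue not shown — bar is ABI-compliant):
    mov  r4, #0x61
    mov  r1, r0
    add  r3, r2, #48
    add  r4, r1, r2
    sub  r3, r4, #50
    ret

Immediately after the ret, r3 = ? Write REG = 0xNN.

REG = 0x20

prologue: push r1 → mem[0xde]=0x40, sp=0xde
body[0] mov  r4, #0x61 → r4=0x61
body[1] mov  r1, r0 → r1=0x23
body[2] add  r3, r2, #48 → r3=0x5f
body[3] add  r4, r1, r2 → r4=0x52
body[4] sub  r3, r4, #50 → r3=0x20
epilogue: pop r1=0x40, sp=0xdf
r3 is caller-saved → body value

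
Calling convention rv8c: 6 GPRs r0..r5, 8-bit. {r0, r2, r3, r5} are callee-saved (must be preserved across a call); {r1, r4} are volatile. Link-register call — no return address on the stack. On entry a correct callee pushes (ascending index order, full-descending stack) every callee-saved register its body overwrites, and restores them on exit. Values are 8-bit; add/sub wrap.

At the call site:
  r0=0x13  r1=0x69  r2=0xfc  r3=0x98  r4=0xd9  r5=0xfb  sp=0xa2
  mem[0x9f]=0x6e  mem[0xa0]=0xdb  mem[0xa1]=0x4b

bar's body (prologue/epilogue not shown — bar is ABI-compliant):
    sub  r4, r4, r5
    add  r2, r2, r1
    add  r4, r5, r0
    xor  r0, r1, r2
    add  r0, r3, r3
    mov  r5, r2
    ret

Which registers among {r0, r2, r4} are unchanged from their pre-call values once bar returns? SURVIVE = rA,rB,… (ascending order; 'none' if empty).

prologue: push r0 -> mem[0xa1]=0x13, sp=0xa1
prologue: push r2 -> mem[0xa0]=0xfc, sp=0xa0
prologue: push r5 -> mem[0x9f]=0xfb, sp=0x9f
body[0] sub  r4, r4, r5 -> r4=0xde
body[1] add  r2, r2, r1 -> r2=0x65
body[2] add  r4, r5, r0 -> r4=0x0e
body[3] xor  r0, r1, r2 -> r0=0x0c
body[4] add  r0, r3, r3 -> r0=0x30
body[5] mov  r5, r2 -> r5=0x65
epilogue: pop r5=0xfb, sp=0xa0
epilogue: pop r2=0xfc, sp=0xa1
epilogue: pop r0=0x13, sp=0xa2
r0: callee-saved, written=True
r2: callee-saved, written=True
r4: caller-saved, written=True

SURVIVE = r0,r2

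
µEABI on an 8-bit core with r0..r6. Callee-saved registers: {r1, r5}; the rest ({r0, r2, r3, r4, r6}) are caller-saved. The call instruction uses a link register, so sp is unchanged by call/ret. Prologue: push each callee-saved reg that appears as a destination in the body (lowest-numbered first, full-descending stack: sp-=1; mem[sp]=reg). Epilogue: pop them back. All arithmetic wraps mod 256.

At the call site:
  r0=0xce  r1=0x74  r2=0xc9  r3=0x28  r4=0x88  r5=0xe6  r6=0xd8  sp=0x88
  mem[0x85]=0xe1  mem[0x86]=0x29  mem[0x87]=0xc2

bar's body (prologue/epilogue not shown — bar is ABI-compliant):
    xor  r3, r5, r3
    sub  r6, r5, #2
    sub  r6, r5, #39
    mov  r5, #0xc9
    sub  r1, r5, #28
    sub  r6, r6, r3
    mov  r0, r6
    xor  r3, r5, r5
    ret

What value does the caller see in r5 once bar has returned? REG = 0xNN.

REG = 0xe6

prologue: push r1 → mem[0x87]=0x74, sp=0x87
prologue: push r5 → mem[0x86]=0xe6, sp=0x86
body[0] xor  r3, r5, r3 → r3=0xce
body[1] sub  r6, r5, #2 → r6=0xe4
body[2] sub  r6, r5, #39 → r6=0xbf
body[3] mov  r5, #0xc9 → r5=0xc9
body[4] sub  r1, r5, #28 → r1=0xad
body[5] sub  r6, r6, r3 → r6=0xf1
body[6] mov  r0, r6 → r0=0xf1
body[7] xor  r3, r5, r5 → r3=0x00
epilogue: pop r5=0xe6, sp=0x87
epilogue: pop r1=0x74, sp=0x88
r5 is callee-saved → restored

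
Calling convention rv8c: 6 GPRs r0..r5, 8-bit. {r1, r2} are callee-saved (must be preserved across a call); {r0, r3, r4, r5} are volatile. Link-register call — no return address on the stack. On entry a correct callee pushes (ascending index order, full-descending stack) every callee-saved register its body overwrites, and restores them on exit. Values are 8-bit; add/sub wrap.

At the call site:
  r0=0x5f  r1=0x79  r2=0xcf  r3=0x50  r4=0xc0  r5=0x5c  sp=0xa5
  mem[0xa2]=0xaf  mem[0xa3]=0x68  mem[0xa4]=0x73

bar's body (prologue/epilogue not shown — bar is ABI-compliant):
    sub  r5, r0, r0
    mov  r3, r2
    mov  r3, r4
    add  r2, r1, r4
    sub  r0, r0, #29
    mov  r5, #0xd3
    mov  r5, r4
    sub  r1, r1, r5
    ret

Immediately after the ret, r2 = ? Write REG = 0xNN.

prologue: push r1 -> mem[0xa4]=0x79, sp=0xa4
prologue: push r2 -> mem[0xa3]=0xcf, sp=0xa3
body[0] sub  r5, r0, r0 -> r5=0x00
body[1] mov  r3, r2 -> r3=0xcf
body[2] mov  r3, r4 -> r3=0xc0
body[3] add  r2, r1, r4 -> r2=0x39
body[4] sub  r0, r0, #29 -> r0=0x42
body[5] mov  r5, #0xd3 -> r5=0xd3
body[6] mov  r5, r4 -> r5=0xc0
body[7] sub  r1, r1, r5 -> r1=0xb9
epilogue: pop r2=0xcf, sp=0xa4
epilogue: pop r1=0x79, sp=0xa5
r2 is callee-saved -> restored

REG = 0xcf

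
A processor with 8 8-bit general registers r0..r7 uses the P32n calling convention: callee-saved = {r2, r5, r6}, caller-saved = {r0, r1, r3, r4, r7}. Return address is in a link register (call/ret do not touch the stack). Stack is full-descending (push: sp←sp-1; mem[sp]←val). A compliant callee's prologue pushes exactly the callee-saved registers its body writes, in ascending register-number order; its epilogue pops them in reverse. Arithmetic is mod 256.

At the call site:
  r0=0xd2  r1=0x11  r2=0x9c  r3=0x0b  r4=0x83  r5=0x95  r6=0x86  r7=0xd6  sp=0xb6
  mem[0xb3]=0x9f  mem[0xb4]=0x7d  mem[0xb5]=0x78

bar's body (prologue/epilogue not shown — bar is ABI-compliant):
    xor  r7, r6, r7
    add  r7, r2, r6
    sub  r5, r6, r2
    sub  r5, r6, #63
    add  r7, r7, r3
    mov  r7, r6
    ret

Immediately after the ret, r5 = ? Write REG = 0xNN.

prologue: push r5 -> mem[0xb5]=0x95, sp=0xb5
body[0] xor  r7, r6, r7 -> r7=0x50
body[1] add  r7, r2, r6 -> r7=0x22
body[2] sub  r5, r6, r2 -> r5=0xea
body[3] sub  r5, r6, #63 -> r5=0x47
body[4] add  r7, r7, r3 -> r7=0x2d
body[5] mov  r7, r6 -> r7=0x86
epilogue: pop r5=0x95, sp=0xb6
r5 is callee-saved -> restored

REG = 0x95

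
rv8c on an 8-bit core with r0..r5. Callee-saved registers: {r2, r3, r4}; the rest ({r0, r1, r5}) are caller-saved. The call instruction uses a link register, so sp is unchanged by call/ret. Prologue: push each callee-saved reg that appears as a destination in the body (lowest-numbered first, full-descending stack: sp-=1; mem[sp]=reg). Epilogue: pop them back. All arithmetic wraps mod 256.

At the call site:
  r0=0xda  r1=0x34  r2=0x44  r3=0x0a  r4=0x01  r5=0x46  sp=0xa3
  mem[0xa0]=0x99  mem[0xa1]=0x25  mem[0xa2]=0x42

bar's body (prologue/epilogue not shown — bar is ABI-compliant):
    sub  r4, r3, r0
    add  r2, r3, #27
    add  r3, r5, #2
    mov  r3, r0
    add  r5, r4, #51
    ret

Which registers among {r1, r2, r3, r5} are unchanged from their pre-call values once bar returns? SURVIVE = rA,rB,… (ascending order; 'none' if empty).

prologue: push r2 → mem[0xa2]=0x44, sp=0xa2
prologue: push r3 → mem[0xa1]=0x0a, sp=0xa1
prologue: push r4 → mem[0xa0]=0x01, sp=0xa0
body[0] sub  r4, r3, r0 → r4=0x30
body[1] add  r2, r3, #27 → r2=0x25
body[2] add  r3, r5, #2 → r3=0x48
body[3] mov  r3, r0 → r3=0xda
body[4] add  r5, r4, #51 → r5=0x63
epilogue: pop r4=0x01, sp=0xa1
epilogue: pop r3=0x0a, sp=0xa2
epilogue: pop r2=0x44, sp=0xa3
r1: caller-saved, written=False
r2: callee-saved, written=True
r3: callee-saved, written=True
r5: caller-saved, written=True

SURVIVE = r1,r2,r3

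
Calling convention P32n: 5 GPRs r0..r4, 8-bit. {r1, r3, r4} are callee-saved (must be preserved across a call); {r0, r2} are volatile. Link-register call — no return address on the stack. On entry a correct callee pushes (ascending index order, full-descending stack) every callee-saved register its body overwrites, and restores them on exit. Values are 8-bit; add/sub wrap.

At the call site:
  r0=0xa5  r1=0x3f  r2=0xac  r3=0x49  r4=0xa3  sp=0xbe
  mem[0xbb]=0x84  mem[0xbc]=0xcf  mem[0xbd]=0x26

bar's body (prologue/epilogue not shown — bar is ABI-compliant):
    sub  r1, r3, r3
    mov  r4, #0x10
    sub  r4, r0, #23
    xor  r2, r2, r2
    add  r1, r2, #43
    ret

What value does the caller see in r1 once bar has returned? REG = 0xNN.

prologue: push r1 → mem[0xbd]=0x3f, sp=0xbd
prologue: push r4 → mem[0xbc]=0xa3, sp=0xbc
body[0] sub  r1, r3, r3 → r1=0x00
body[1] mov  r4, #0x10 → r4=0x10
body[2] sub  r4, r0, #23 → r4=0x8e
body[3] xor  r2, r2, r2 → r2=0x00
body[4] add  r1, r2, #43 → r1=0x2b
epilogue: pop r4=0xa3, sp=0xbd
epilogue: pop r1=0x3f, sp=0xbe
r1 is callee-saved → restored

REG = 0x3f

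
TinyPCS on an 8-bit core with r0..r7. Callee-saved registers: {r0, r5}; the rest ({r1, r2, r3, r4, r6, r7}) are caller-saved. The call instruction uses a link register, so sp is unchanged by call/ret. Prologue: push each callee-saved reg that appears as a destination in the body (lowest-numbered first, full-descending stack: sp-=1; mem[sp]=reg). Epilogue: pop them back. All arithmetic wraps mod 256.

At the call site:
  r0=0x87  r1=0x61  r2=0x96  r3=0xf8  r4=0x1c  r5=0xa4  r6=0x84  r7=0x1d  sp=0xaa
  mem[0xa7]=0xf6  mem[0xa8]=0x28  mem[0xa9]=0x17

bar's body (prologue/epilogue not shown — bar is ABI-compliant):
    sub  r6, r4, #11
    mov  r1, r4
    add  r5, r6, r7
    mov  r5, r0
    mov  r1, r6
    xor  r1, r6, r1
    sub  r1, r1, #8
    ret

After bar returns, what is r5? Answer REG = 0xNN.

REG = 0xa4

prologue: push r5 -> mem[0xa9]=0xa4, sp=0xa9
body[0] sub  r6, r4, #11 -> r6=0x11
body[1] mov  r1, r4 -> r1=0x1c
body[2] add  r5, r6, r7 -> r5=0x2e
body[3] mov  r5, r0 -> r5=0x87
body[4] mov  r1, r6 -> r1=0x11
body[5] xor  r1, r6, r1 -> r1=0x00
body[6] sub  r1, r1, #8 -> r1=0xf8
epilogue: pop r5=0xa4, sp=0xaa
r5 is callee-saved -> restored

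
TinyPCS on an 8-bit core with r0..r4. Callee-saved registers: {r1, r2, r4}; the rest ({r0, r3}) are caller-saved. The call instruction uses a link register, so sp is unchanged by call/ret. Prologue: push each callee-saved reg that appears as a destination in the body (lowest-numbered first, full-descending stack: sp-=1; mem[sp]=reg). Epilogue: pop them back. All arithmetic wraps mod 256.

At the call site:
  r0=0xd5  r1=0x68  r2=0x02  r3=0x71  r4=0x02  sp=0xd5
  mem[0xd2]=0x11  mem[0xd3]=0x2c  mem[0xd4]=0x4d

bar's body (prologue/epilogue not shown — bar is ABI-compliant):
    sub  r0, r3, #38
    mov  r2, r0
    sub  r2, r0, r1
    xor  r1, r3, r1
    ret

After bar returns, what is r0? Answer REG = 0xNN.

prologue: push r1 → mem[0xd4]=0x68, sp=0xd4
prologue: push r2 → mem[0xd3]=0x02, sp=0xd3
body[0] sub  r0, r3, #38 → r0=0x4b
body[1] mov  r2, r0 → r2=0x4b
body[2] sub  r2, r0, r1 → r2=0xe3
body[3] xor  r1, r3, r1 → r1=0x19
epilogue: pop r2=0x02, sp=0xd4
epilogue: pop r1=0x68, sp=0xd5
r0 is caller-saved → body value

REG = 0x4b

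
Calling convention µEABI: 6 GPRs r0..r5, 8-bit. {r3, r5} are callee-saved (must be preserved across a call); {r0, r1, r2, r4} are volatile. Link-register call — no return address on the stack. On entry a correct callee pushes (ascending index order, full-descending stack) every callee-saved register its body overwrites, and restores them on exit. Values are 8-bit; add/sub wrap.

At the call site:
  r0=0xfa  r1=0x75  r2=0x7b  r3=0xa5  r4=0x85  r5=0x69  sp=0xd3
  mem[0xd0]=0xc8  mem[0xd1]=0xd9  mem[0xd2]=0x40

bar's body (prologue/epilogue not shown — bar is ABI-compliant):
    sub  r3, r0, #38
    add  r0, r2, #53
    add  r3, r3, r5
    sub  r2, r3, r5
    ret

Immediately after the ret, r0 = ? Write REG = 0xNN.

REG = 0xb0

prologue: push r3 -> mem[0xd2]=0xa5, sp=0xd2
body[0] sub  r3, r0, #38 -> r3=0xd4
body[1] add  r0, r2, #53 -> r0=0xb0
body[2] add  r3, r3, r5 -> r3=0x3d
body[3] sub  r2, r3, r5 -> r2=0xd4
epilogue: pop r3=0xa5, sp=0xd3
r0 is caller-saved -> body value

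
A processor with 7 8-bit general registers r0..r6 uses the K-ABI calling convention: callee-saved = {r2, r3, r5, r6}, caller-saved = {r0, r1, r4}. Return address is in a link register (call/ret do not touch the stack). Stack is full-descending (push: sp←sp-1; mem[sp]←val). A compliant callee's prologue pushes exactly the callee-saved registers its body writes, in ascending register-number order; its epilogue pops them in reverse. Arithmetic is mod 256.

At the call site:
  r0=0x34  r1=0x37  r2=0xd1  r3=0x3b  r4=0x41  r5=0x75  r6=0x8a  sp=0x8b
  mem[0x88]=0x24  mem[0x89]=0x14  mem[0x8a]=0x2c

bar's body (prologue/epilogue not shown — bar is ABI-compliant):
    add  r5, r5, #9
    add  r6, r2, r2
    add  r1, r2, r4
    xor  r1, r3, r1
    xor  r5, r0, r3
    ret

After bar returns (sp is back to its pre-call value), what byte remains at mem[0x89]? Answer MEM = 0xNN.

MEM = 0x8a

prologue: push r5 -> mem[0x8a]=0x75, sp=0x8a
prologue: push r6 -> mem[0x89]=0x8a, sp=0x89
body[0] add  r5, r5, #9 -> r5=0x7e
body[1] add  r6, r2, r2 -> r6=0xa2
body[2] add  r1, r2, r4 -> r1=0x12
body[3] xor  r1, r3, r1 -> r1=0x29
body[4] xor  r5, r0, r3 -> r5=0x0f
epilogue: pop r6=0x8a, sp=0x8a
epilogue: pop r5=0x75, sp=0x8b
prologue pushed ['r5', 'r6'] at ['0x8a', '0x89']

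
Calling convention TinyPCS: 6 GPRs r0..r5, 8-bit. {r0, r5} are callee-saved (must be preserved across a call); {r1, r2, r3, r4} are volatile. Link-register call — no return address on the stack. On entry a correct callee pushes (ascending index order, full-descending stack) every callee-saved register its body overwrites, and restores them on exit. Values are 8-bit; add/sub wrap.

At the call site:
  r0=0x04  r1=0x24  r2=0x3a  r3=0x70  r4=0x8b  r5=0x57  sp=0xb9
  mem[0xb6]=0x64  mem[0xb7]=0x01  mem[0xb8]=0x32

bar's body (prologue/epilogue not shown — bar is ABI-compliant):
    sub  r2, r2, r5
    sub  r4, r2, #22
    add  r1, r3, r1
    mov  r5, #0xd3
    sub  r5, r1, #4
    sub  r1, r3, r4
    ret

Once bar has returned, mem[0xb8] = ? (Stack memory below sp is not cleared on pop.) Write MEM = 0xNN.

prologue: push r5 -> mem[0xb8]=0x57, sp=0xb8
body[0] sub  r2, r2, r5 -> r2=0xe3
body[1] sub  r4, r2, #22 -> r4=0xcd
body[2] add  r1, r3, r1 -> r1=0x94
body[3] mov  r5, #0xd3 -> r5=0xd3
body[4] sub  r5, r1, #4 -> r5=0x90
body[5] sub  r1, r3, r4 -> r1=0xa3
epilogue: pop r5=0x57, sp=0xb9
prologue pushed ['r5'] at ['0xb8']

MEM = 0x57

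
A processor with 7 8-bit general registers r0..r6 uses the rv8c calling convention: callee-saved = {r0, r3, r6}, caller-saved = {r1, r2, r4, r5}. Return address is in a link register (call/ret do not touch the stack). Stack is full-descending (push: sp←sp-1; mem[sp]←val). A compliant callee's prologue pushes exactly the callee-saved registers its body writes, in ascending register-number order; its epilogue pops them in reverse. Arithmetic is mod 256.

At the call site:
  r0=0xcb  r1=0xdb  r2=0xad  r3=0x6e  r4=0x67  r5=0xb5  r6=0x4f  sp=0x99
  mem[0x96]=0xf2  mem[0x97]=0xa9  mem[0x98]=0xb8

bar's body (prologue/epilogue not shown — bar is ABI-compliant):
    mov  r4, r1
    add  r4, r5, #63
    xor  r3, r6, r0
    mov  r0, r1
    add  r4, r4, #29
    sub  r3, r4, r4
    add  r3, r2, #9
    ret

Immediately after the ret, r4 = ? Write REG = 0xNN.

prologue: push r0 -> mem[0x98]=0xcb, sp=0x98
prologue: push r3 -> mem[0x97]=0x6e, sp=0x97
body[0] mov  r4, r1 -> r4=0xdb
body[1] add  r4, r5, #63 -> r4=0xf4
body[2] xor  r3, r6, r0 -> r3=0x84
body[3] mov  r0, r1 -> r0=0xdb
body[4] add  r4, r4, #29 -> r4=0x11
body[5] sub  r3, r4, r4 -> r3=0x00
body[6] add  r3, r2, #9 -> r3=0xb6
epilogue: pop r3=0x6e, sp=0x98
epilogue: pop r0=0xcb, sp=0x99
r4 is caller-saved -> body value

REG = 0x11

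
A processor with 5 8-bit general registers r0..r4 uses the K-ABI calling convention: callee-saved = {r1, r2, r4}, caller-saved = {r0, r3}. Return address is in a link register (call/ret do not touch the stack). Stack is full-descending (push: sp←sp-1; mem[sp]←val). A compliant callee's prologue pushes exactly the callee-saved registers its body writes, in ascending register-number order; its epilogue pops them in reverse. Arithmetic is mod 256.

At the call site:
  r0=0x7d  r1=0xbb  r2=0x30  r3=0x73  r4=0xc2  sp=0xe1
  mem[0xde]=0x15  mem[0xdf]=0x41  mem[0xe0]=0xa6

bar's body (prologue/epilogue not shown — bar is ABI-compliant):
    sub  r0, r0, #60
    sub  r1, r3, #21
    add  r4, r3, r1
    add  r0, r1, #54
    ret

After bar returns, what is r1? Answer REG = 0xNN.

prologue: push r1 → mem[0xe0]=0xbb, sp=0xe0
prologue: push r4 → mem[0xdf]=0xc2, sp=0xdf
body[0] sub  r0, r0, #60 → r0=0x41
body[1] sub  r1, r3, #21 → r1=0x5e
body[2] add  r4, r3, r1 → r4=0xd1
body[3] add  r0, r1, #54 → r0=0x94
epilogue: pop r4=0xc2, sp=0xe0
epilogue: pop r1=0xbb, sp=0xe1
r1 is callee-saved → restored

REG = 0xbb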